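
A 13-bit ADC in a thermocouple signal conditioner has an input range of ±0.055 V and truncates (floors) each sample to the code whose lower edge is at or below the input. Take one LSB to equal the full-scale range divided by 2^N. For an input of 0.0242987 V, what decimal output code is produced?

5905

Span: 0.055 V − (-0.055 V) = 0.11 V. LSB = 0.11 V / 2^13 ≈ 13.43 µV.
code = ⌊(V_in − V_min)/LSB⌋ = ⌊(V_in − V_min) × 2^13 / range⌋
     = ⌊(0.0242987 − (-0.055)) × 8192 / 0.11⌋ = ⌊0.0792987 × 8192/0.11⌋
     = ⌊5905.590⌋ = 5905.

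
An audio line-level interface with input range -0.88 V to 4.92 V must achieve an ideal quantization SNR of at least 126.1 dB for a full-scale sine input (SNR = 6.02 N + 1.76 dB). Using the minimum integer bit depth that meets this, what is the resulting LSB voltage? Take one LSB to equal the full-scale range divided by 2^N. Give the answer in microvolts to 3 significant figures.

Span: 4.92 V − (-0.88 V) = 5.8 V.
Solving 6.02 N ≥ 126.1 − 1.76: N ≥ 20.654. Round up → N = 21.
Step size = 5.8/2097152 V = 2.77 µV.

2.77 µV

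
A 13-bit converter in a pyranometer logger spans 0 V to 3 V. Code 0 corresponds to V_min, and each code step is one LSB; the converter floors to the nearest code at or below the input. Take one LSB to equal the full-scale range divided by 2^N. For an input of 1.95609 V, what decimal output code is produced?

5341

Span = 3 V. LSB = 3 V / 2^13 ≈ 366.2 µV.
(V_in − V_min) × 2^13/range = (1.95609 − (0)) × 8192/3 = 5341.430.
Floor → code = 5341.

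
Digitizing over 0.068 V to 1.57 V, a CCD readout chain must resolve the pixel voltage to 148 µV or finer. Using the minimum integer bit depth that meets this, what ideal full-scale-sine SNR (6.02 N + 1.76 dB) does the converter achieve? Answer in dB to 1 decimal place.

86.0 dB

The full-scale span is 1.57 − (0.068) = 1.502 V.
Required number of levels: 1.502/148 µV = 10149; smallest N with 2^N ≥ that is 14.
SNR = 6.02 × 14 + 1.76 = 86.04 dB.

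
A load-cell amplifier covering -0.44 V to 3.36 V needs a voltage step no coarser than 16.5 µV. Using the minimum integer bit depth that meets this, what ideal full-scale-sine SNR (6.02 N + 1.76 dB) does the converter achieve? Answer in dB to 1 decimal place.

The full-scale span is 3.36 − (-0.44) = 3.8 V.
3.8 V / 16.5 µV = 230300. Since 2^17 = 131072 and 2^18 = 262144, N = 18.
Ideal SNR at N = 18: 6.02·18 + 1.76 = 110.1 dB.

110.1 dB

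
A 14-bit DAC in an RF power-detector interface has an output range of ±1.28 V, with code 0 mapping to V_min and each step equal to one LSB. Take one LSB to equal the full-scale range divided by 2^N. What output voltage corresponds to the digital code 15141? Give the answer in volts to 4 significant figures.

Span: 1.28 V − (-1.28 V) = 2.56 V. LSB = 2.56 V / 2^14.
Output = V_min + (15141/16384) × range = -1.28 + 0.924133 × 2.56 V
      = -1.28 + 2.36578 = 1.08578 V.

1.086 V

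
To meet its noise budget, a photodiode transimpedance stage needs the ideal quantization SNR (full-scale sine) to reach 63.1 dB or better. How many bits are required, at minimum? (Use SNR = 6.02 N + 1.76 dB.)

11 bits

Solving 6.02 N ≥ 63.1 − 1.76: N ≥ 10.189. Round up → N = 11.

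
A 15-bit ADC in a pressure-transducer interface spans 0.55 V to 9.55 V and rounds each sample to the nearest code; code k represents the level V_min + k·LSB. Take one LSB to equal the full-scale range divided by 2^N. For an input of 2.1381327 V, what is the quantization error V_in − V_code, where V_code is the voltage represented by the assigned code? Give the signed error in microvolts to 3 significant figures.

+59.0 µV

Full-scale range = 9.55 V − (0.55 V) = 9 V. LSB = 9 V / 2^15 ≈ 274.7 µV.
(V_in − V_min)/LSB = (2.1381327 − (0.55)) × 32768/9 = 5782.2147 → nearest code k = 5782.
Reconstructed level: 0.55 + 5782 × 9/32768 V = 2.1380737305 V.
Error = V_in − V_code = 2.1381327 − (2.1380737305) = +59.0 µV.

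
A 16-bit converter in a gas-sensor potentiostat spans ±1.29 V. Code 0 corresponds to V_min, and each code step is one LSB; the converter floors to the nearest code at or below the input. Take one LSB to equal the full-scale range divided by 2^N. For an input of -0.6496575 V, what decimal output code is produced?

The full-scale span is 1.29 − (-1.29) = 2.58 V. LSB = 2.58 V / 2^16 ≈ 39.37 µV.
V_in − V_min = -0.6496575 − (-1.29) = 0.6403425 V.
Divide by LSB: 0.6403425 × 65536/2.58 = 16265.6923.
Truncating gives code 16265.

16265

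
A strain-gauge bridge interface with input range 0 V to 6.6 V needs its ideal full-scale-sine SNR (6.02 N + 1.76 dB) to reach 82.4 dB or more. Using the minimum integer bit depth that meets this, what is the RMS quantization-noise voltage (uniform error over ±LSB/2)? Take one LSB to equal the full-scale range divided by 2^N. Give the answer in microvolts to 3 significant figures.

116 µV

Full-scale range = 6.6 V.
Required N = ⌈(82.4 − 1.76)/6.02⌉ = ⌈13.395⌉ = 14.
LSB = 6.6 V ÷ 2^14 = 6.6/16384 V = 402.83 µV.
RMS noise = LSB/√12 = 116 µV.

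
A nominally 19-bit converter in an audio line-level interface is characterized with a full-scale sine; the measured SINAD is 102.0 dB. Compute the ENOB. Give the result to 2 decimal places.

ENOB = (SINAD − 1.76) / 6.02 = (102.0 − 1.76) / 6.02 = 100.24 / 6.02 = 16.6512.

16.65 bits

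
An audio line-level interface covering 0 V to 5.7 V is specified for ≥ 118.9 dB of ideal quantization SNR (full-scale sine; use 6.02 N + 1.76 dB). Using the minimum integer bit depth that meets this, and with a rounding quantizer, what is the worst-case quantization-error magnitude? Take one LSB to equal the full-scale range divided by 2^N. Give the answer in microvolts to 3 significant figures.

2.72 µV

V_FS = 5.7 V.
Solving 6.02 N ≥ 118.9 − 1.76: N ≥ 19.458. Round up → N = 20.
Step size = 5.7/1048576 V = 5.4359 µV.
Max error for round-to-nearest is LSB/2 = 2.72 µV.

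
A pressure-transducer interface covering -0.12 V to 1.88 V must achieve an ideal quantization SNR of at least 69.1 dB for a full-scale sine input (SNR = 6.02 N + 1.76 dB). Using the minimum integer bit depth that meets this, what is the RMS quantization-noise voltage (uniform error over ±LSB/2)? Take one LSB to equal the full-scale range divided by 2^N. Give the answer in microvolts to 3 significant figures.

141 µV

Range = 1.88 − (-0.12) = 2 V.
6.02 N + 1.76 ≥ 69.1 gives N ≥ 11.186, so the minimum integer is 12.
One LSB is 2 V / 4096 = 488.28 µV.
σ_q = LSB/√12 = 488.28 µV/3.4641 = 141 µV.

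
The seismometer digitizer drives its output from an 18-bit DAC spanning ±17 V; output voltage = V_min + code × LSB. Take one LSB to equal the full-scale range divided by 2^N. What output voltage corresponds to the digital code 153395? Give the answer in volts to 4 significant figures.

2.895 V

The full-scale span is 17 − (-17) = 34 V. LSB = 34 V / 2^18.
V_out = -17 + 153395 × (34/262144) V
      = -17 + 19.8953 = 2.89529 V.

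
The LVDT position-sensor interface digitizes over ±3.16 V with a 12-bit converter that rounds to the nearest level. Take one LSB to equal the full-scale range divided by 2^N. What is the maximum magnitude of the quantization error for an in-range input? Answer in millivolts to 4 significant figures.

Range = 3.16 − (-3.16) = 6.32 V.
LSB = 6.32 V / 2^12 = 1.54297 mV.
|e|_max = LSB/2 = 0.7715 mV.

0.7715 mV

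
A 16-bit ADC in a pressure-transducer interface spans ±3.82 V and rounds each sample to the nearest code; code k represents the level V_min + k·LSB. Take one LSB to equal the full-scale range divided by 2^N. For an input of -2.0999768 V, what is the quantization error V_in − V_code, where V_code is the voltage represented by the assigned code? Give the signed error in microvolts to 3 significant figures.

Span: 3.82 V − (-3.82 V) = 7.64 V. LSB = 7.64 V / 2^16 ≈ 116.6 µV.
(-2.0999768 − (-3.82)) / LSB = 1.7200232 × 65536/7.64 = 14754.3770. Nearest integer: k = 14754.
Reconstructed level: -3.82 + 14754 × 7.64/65536 V = -2.1000207520 V.
Error = V_in − V_code = -2.0999768 − (-2.1000207520) = +44.0 µV.

+44.0 µV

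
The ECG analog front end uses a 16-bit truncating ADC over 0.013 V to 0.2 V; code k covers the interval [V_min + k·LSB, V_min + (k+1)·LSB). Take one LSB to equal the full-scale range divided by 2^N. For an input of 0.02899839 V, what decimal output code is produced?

5606

The full-scale span is 0.2 − (0.013) = 0.187 V. LSB = 0.187 V / 2^16 ≈ 2.853 µV.
(V_in − V_min) × 2^16/range = (0.02899839 − (0.013)) × 65536/0.187 = 5606.794.
Floor → code = 5606.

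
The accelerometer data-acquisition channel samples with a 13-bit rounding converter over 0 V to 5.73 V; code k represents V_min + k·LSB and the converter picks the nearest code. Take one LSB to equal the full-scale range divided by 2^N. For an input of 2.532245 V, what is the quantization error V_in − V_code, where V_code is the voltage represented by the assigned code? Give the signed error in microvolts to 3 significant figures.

Range is 5.73 V. LSB = 5.73 V / 2^13 ≈ 0.6995 mV.
(V_in − V_min)/LSB = (2.532245 − (0)) × 8192/5.73 = 3620.2707 → nearest code k = 3620.
V_code = V_min + k × range/2^13 = 0 + 3620 × 5.73/8192 = 2.532055664 V.
Error = V_in − V_code = 2.532245 − (2.532055664) = +189 µV.

+189 µV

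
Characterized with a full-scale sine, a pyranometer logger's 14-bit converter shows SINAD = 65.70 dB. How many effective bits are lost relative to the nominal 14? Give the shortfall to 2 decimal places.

3.38 bits

N_eff = (65.70 − 1.76)/6.02 = 10.6213 bits.
Lost resolution: 14 − 10.6213 = 3.3787 bits.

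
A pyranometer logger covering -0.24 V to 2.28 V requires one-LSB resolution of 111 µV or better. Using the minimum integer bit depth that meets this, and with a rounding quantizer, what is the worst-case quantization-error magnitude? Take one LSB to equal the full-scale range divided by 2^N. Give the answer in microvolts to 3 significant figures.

Range = 2.28 − (-0.24) = 2.52 V.
Levels needed ≥ 2.52/111 µV = 22700. 2^15 = 32768 suffices, so N_min = 15.
LSB = 2.52 V ÷ 2^15 = 2.52/32768 V = 76.904 µV.
|e|_max = LSB/2 = 38.5 µV.

38.5 µV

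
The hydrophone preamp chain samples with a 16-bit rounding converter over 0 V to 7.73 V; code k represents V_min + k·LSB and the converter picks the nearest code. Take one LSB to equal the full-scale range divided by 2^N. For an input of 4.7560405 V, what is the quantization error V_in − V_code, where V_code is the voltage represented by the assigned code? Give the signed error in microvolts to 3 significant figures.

Range is 7.73 V. LSB = 7.73 V / 2^16 ≈ 118.0 µV.
(4.7560405 − (0)) / LSB = 4.7560405 × 65536/7.73 = 40322.3635. Nearest integer: k = 40322.
Reconstructed level: 0 + 40322 × 7.73/65536 V = 4.7559976196 V.
V_in − V_code = 4.7560405 − (4.7559976196) = +42.9 µV.

+42.9 µV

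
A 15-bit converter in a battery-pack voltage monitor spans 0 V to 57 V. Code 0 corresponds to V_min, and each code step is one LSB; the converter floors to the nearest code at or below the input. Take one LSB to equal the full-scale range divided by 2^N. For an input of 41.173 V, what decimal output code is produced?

V_FS = 57 V. LSB = 57 V / 2^15 ≈ 1.740 mV.
code = ⌊(V_in − V_min)/LSB⌋ = ⌊(V_in − V_min) × 2^15 / range⌋
     = ⌊(41.173 − (0)) × 32768 / 57⌋ = ⌊41.173 × 32768/57⌋
     = ⌊23669.419⌋ = 23669.

23669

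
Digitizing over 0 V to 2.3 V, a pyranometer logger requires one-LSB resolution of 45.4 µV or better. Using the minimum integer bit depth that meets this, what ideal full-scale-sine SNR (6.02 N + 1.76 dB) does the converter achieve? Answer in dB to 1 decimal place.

V_FS = 2.3 V.
2.3 V / 45.4 µV = 50660. Since 2^15 = 32768 and 2^16 = 65536, N = 16.
6.02(16) + 1.76 = 98.08 dB.

98.1 dB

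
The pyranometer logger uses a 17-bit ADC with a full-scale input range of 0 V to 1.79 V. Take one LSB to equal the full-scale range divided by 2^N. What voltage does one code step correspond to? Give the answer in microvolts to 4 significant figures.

Span = 1.79 V.
There are 2^17 = 131072 steps.
LSB = 1.79 V ÷ 2^17 = 1.79/131072 V = 13.66 µV.

13.66 µV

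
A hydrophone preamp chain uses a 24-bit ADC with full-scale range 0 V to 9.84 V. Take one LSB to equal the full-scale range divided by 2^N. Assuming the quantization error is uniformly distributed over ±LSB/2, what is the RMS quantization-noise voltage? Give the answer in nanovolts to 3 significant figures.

Full-scale range = 9.84 V.
LSB = 9.84 V ÷ 2^24 = 9.84/16777216 V = 0.58651 µV.
RMS of a uniform error over width LSB is LSB/√12 = 169 nV.

169 nV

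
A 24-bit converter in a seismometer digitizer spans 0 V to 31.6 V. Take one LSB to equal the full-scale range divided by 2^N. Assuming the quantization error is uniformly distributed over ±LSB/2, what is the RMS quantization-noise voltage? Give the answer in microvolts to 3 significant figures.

Full-scale range = 31.6 V.
One LSB is 31.6 V / 16777216 = 1.8835 µV.
σ_q = LSB/√12 = 1.8835 µV/3.4641 = 0.544 µV.

0.544 µV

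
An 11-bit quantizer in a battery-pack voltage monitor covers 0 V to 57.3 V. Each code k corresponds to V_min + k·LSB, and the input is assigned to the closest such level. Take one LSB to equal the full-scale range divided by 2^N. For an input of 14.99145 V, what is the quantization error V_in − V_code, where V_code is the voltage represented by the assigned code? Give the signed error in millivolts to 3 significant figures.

−5.03 mV

V_FS = 57.3 V. LSB = 57.3 V / 2^11 ≈ 27.98 mV.
(14.99145 − (0)) / LSB = 14.99145 × 2048/57.3 = 535.8201. Nearest integer: k = 536.
V_code = V_min + k × range/2^11 = 0 + 536 × 57.3/2048 = 14.99648438 V.
V_in − V_code = 14.99145 − (14.99648438) = −5.03 mV.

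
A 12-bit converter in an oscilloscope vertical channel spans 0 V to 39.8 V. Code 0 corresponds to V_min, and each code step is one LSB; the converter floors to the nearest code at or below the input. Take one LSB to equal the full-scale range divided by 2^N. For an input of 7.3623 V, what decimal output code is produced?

Span = 39.8 V. LSB = 39.8 V / 2^12 ≈ 9.717 mV.
V_in − V_min = 7.3623 − (0) = 7.3623 V.
Divide by LSB: 7.3623 × 4096/39.8 = 757.6880.
Truncating gives code 757.

757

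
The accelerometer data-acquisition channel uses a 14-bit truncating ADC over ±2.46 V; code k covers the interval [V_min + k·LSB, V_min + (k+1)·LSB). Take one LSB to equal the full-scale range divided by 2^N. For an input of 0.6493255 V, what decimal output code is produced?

10354

Span: 2.46 V − (-2.46 V) = 4.92 V. LSB = 4.92 V / 2^14 ≈ 300.3 µV.
V_in − V_min = 0.6493255 − (-2.46) = 3.1093255 V.
Divide by LSB: 3.1093255 × 16384/4.92 = 10354.3067.
Truncating gives code 10354.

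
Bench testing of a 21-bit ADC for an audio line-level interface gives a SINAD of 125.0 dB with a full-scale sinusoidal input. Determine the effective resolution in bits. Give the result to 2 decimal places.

20.47 bits

ENOB = (SINAD − 1.76) / 6.02 = (125.0 − 1.76) / 6.02 = 123.24 / 6.02 = 20.4718.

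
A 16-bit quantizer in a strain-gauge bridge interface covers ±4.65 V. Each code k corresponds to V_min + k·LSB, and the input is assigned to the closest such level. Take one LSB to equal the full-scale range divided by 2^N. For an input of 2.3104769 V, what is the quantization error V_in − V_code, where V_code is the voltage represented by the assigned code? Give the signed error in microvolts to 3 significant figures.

−48.6 µV

The full-scale span is 4.65 − (-4.65) = 9.3 V. LSB = 9.3 V / 2^16 ≈ 141.9 µV.
(2.3104769 − (-4.65)) / LSB = 6.9604769 × 65536/9.3 = 49049.6574. Nearest integer: k = 49050.
Reconstructed level: -4.65 + 49050 × 9.3/65536 V = 2.3105255127 V.
e = 2.3104769 − (2.3105255127) = −48.6 µV.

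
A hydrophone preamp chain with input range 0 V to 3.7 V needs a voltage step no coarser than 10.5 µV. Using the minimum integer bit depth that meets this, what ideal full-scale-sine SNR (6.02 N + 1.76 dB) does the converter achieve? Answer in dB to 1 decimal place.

116.1 dB

Span = 3.7 V.
Need 2^N ≥ 3.7 V / 10.5 µV = 352400 → N_min = 19.
Ideal SNR at N = 19: 6.02·19 + 1.76 = 116.1 dB.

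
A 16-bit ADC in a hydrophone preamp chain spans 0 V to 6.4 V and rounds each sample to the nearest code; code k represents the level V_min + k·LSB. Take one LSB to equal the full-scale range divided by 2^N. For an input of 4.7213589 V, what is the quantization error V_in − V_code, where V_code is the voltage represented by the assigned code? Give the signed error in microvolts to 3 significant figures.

Range is 6.4 V. LSB = 6.4 V / 2^16 ≈ 97.66 µV.
Position in LSBs: (4.7213589 − (0)) × 65536/6.4 = 48346.7151; rounding gives k = 48347.
V_code = 0 + (48347/65536) × 6.4 = 4.7213867188 V.
Error = V_in − V_code = 4.7213589 − (4.7213867188) = −27.8 µV.

−27.8 µV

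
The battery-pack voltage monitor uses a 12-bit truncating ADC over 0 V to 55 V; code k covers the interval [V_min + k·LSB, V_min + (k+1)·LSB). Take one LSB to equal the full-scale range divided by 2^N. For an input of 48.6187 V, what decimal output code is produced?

3620

V_FS = 55 V. LSB = 55 V / 2^12 ≈ 13.43 mV.
V_in − V_min = 48.6187 − (0) = 48.6187 V.
Divide by LSB: 48.6187 × 4096/55 = 3620.7672.
Truncating gives code 3620.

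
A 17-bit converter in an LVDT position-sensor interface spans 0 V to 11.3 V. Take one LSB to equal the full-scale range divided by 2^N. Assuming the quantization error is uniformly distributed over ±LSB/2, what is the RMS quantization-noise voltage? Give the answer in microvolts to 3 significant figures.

24.9 µV

Span = 11.3 V.
Step size = 11.3/131072 V = 86.212 µV.
RMS of a uniform error over width LSB is LSB/√12 = 24.9 µV.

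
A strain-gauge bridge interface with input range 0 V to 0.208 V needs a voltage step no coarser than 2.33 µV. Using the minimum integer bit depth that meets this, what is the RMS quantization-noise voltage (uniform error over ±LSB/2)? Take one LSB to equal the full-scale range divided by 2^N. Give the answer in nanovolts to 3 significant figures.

458 nV

Range is 0.208 V.
0.208 V / 2.33 µV = 89270. Since 2^16 = 65536 and 2^17 = 131072, N = 17.
LSB = 0.208 V ÷ 2^17 = 0.208/131072 V = 1.5869 µV.
RMS noise = LSB/√12 = 458 nV.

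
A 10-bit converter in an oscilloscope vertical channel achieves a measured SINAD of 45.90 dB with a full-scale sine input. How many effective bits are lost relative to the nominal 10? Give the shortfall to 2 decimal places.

ENOB = (SINAD − 1.76)/6.02 = (45.90 − 1.76)/6.02 = 7.3322 bits.
Lost resolution: 10 − 7.3322 = 2.6678 bits.

2.67 bits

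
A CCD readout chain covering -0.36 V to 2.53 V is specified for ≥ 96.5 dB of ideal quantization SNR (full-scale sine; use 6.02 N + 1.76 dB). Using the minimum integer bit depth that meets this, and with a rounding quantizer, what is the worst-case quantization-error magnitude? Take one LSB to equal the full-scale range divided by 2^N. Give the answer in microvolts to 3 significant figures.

22.0 µV

Range = 2.53 − (-0.36) = 2.89 V.
Solving 6.02 N ≥ 96.5 − 1.76: N ≥ 15.738. Round up → N = 16.
LSB = 2.89 V / 2^16 = 44.098 µV.
|e|_max = LSB/2 = 22.0 µV.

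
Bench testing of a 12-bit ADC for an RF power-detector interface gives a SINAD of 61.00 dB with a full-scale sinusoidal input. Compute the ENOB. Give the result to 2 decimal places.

9.84 bits

ENOB = (SINAD − 1.76) / 6.02 = (61.00 − 1.76) / 6.02 = 59.24 / 6.02 = 9.8405.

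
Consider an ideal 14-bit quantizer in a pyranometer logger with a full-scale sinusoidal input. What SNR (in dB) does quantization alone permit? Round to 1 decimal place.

86.0 dB

6.02(14) + 1.76 = 84.28 + 1.76 = 86.04 dB.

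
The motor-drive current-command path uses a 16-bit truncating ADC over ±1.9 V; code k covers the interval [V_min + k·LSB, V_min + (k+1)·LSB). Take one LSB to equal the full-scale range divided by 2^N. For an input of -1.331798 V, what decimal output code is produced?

9799

Full-scale range = 1.9 V − (-1.9 V) = 3.8 V. LSB = 3.8 V / 2^16 ≈ 57.98 µV.
code = ⌊(V_in − V_min)/LSB⌋ = ⌊(V_in − V_min) × 2^16 / range⌋
     = ⌊(-1.331798 − (-1.9)) × 65536 / 3.8⌋ = ⌊0.568202 × 65536/3.8⌋
     = ⌊9799.391⌋ = 9799.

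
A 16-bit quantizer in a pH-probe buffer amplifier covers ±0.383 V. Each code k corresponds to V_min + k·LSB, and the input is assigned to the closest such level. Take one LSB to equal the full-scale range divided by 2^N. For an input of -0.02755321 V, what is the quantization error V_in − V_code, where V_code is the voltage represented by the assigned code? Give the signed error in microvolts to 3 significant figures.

−4.05 µV

Span: 0.383 V − (-0.383 V) = 0.766 V. LSB = 0.766 V / 2^16 ≈ 11.69 µV.
Position in LSBs: (-0.02755321 − (-0.383)) × 65536/0.766 = 30410.6538; rounding gives k = 30411.
V_code = -0.383 + (30411/65536) × 0.766 = -0.027549163818 V.
Error = V_in − V_code = -0.02755321 − (-0.027549163818) = −4.05 µV.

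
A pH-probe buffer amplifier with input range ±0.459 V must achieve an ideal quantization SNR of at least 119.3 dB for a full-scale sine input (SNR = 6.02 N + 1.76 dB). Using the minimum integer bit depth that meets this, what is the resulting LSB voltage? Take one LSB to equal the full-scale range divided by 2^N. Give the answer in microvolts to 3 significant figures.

0.875 µV

Span: 0.459 V − (-0.459 V) = 0.918 V.
6.02 N + 1.76 ≥ 119.3 gives N ≥ 19.525, so the minimum integer is 20.
LSB = 0.918 V ÷ 2^20 = 0.918/1048576 V = 0.875 µV.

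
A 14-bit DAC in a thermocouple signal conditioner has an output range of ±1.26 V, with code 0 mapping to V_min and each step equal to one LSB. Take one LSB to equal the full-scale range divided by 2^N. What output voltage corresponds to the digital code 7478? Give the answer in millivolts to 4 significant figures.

Range = 1.26 − (-1.26) = 2.52 V. LSB = 2.52 V / 2^14.
Output = V_min + (7478/16384) × range = -1.26 + 0.456421 × 2.52 V
      = -1.26 V + 1.15018 V = -0.109819 V.

-109.8 mV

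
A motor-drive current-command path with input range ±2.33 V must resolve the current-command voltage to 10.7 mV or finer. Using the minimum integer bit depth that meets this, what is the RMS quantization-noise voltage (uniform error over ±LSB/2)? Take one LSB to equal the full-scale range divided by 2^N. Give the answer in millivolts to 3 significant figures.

2.63 mV

Span: 2.33 V − (-2.33 V) = 4.66 V.
Levels needed ≥ 4.66/10.7 mV = 435.5. 2^9 = 512 suffices, so N_min = 9.
Step size = 4.66/512 V = 9.1016 mV.
σ_q = LSB/√12 = 9.1016 mV/3.4641 = 2.63 mV.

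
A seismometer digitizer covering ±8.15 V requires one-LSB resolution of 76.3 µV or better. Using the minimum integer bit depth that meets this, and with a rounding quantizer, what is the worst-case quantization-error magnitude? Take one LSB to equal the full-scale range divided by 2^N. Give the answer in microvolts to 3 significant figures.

Range = 8.15 − (-8.15) = 16.3 V.
Required number of levels: 16.3/76.3 µV = 213630; smallest N with 2^N ≥ that is 18.
One LSB is 16.3 V / 262144 = 62.180 µV.
Half an LSB is 31.1 µV.

31.1 µV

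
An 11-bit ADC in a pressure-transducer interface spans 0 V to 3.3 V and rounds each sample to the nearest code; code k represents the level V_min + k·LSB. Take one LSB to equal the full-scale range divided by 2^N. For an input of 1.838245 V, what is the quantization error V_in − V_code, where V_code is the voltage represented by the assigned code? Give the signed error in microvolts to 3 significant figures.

−280 µV

V_FS = 3.3 V. LSB = 3.3 V / 2^11 ≈ 1.611 mV.
(1.838245 − (0)) / LSB = 1.838245 × 2048/3.3 = 1140.8260. Nearest integer: k = 1141.
Reconstructed level: 0 + 1141 × 3.3/2048 V = 1.838525391 V.
e = 1.838245 − (1.838525391) = −280 µV.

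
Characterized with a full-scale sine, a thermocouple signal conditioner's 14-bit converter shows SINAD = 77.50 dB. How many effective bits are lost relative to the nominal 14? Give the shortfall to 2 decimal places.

1.42 bits

N_eff = (77.50 − 1.76)/6.02 = 12.5814 bits.
Lost resolution: 14 − 12.5814 = 1.4186 bits.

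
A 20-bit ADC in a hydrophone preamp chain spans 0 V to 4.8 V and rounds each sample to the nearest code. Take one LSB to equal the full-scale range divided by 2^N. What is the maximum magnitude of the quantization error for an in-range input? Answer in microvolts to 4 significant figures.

2.289 µV

Full-scale range = 4.8 V.
LSB = 4.8 V / 2^20 = 4.57764 µV.
Worst-case error for round-to-nearest is half an LSB: 2.289 µV.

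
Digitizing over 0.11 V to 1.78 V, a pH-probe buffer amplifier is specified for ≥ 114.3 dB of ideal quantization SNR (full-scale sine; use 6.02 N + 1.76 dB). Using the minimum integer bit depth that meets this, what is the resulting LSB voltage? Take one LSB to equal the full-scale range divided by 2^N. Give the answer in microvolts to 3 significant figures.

Full-scale range = 1.78 V − (0.11 V) = 1.67 V.
Solving 6.02 N ≥ 114.3 − 1.76: N ≥ 18.694. Round up → N = 19.
LSB = 1.67 V ÷ 2^19 = 1.67/524288 V = 3.19 µV.

3.19 µV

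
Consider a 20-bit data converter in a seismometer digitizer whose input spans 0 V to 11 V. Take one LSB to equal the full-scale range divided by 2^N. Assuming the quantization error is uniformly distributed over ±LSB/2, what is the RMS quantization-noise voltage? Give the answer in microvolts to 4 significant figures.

Span = 11 V.
LSB = 11 V / 2^20 = 10.4904 µV.
RMS of a uniform error over width LSB is LSB/√12 = 3.028 µV.

3.028 µV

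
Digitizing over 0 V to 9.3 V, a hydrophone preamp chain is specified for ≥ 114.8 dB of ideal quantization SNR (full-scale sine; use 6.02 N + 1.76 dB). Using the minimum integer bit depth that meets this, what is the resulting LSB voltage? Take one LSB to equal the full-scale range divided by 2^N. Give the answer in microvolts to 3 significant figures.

17.7 µV

Span = 9.3 V.
Solving 6.02 N ≥ 114.8 − 1.76: N ≥ 18.777. Round up → N = 19.
LSB = 9.3 V ÷ 2^19 = 9.3/524288 V = 17.7 µV.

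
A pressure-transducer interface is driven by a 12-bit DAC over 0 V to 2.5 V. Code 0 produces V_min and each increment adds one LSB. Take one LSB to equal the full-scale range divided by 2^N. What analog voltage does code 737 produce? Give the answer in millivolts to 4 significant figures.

449.8 mV

Full-scale range = 2.5 V. LSB = 2.5 V / 2^12.
V_out = 0 + 737 × (2.5/4096) V
      = 0 + 0.449829 = 0.449829 V.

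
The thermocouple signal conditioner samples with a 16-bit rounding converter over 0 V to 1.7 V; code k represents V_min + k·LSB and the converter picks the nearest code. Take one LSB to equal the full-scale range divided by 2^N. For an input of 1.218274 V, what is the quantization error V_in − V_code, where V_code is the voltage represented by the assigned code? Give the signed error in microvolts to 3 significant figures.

Range is 1.7 V. LSB = 1.7 V / 2^16 ≈ 25.94 µV.
Position in LSBs: (1.218274 − (0)) × 65536/1.7 = 46965.1793; rounding gives k = 46965.
V_code = 0 + (46965/65536) × 1.7 = 1.2182693481 V.
V_in − V_code = 1.218274 − (1.2182693481) = +4.65 µV.

+4.65 µV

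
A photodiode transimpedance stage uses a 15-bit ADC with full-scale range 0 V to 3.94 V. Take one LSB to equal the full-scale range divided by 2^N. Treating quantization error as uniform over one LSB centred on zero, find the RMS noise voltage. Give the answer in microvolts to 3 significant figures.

V_FS = 3.94 V.
LSB = 3.94 V / 2^15 = 120.24 µV.
σ_q = LSB/√12 = 120.24 µV/3.4641 = 34.7 µV.

34.7 µV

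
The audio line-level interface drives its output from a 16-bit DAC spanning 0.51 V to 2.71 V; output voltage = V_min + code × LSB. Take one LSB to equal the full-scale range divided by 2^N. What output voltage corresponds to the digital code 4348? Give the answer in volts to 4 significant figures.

The full-scale span is 2.71 − (0.51) = 2.2 V. LSB = 2.2 V / 2^16.
V_out = 0.51 + 4348 × (2.2/65536) V
      = 0.51 + 0.145959 = 0.655959 V.

0.6560 V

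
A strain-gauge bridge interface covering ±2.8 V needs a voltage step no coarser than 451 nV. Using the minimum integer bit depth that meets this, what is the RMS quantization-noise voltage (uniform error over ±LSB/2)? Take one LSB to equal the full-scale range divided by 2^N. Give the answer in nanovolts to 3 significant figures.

Range = 2.8 − (-2.8) = 5.6 V.
Need 2^N ≥ 5.6 V / 451 nV = 1.242e7 → N_min = 24.
One LSB is 5.6 V / 16777216 = 333.79 nV.
σ_q = LSB/√12 = 333.79 nV/3.4641 = 96.4 nV.

96.4 nV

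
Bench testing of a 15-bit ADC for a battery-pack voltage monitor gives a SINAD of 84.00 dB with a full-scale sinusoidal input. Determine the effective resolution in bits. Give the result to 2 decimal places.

ENOB = (84.00 − 1.76)/6.02 = 13.6611 bits.

13.66 bits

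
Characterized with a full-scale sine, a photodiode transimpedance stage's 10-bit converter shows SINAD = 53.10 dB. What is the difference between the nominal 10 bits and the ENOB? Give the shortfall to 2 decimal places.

1.47 bits

Effective bits = (53.10 − 1.76)/6.02 = 8.5282.
10 − 8.5282 = 1.47 bits below nominal.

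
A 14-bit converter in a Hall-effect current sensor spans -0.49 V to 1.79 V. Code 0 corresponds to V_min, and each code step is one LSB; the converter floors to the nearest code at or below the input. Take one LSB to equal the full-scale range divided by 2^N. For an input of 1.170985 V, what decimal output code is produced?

11935

Range = 1.79 − (-0.49) = 2.28 V. LSB = 2.28 V / 2^14 ≈ 139.2 µV.
V_in − V_min = 1.170985 − (-0.49) = 1.660985 V.
Divide by LSB: 1.660985 × 16384/2.28 = 11935.7799.
Truncating gives code 11935.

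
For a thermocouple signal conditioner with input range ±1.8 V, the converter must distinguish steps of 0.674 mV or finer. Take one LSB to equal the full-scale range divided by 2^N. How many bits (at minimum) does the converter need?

Full-scale range = 1.8 V − (-1.8 V) = 3.6 V.
Need 2^N ≥ 3.6 V / 0.674 mV = 5341 → N_min = 13.

13 bits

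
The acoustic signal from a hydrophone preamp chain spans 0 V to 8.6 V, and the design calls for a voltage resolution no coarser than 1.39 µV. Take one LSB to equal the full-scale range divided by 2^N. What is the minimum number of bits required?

23 bits

V_FS = 8.6 V.
Levels needed ≥ 8.6/1.39 µV = 6.187e6. 2^23 = 8388608 suffices, so N_min = 23.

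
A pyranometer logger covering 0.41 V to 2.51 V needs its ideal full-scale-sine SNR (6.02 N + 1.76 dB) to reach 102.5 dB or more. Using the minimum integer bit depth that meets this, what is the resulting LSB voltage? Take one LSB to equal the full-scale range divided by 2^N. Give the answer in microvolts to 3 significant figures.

16.0 µV

Full-scale range = 2.51 V − (0.41 V) = 2.1 V.
N ≥ (102.5 − 1.76)/6.02 = 16.734 → N_min = 17.
One LSB is 2.1 V / 131072 = 16.0 µV.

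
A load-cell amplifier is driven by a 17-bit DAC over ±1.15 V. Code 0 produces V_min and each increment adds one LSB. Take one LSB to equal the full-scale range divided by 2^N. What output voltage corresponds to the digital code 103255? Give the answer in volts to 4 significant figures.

Full-scale range = 1.15 V − (-1.15 V) = 2.3 V. LSB = 2.3 V / 2^17.
V_out = -1.15 + 103255 × (2.3/131072) V
      = -1.15 + 1.81188 = 0.661878 V.

0.6619 V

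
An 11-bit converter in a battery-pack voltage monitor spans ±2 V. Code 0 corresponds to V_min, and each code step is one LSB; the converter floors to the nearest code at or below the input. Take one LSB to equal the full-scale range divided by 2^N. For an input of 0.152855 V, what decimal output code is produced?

Span: 2 V − (-2 V) = 4 V. LSB = 4 V / 2^11 ≈ 1.953 mV.
(V_in − V_min) × 2^11/range = (0.152855 − (-2)) × 2048/4 = 1102.262.
Floor → code = 1102.

1102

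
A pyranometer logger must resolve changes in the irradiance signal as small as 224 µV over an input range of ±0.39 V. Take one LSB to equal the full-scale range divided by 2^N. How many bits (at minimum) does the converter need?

12 bits

Range = 0.39 − (-0.39) = 0.78 V.
0.78 V / 224 µV = 3482. Since 2^11 = 2048 and 2^12 = 4096, N = 12.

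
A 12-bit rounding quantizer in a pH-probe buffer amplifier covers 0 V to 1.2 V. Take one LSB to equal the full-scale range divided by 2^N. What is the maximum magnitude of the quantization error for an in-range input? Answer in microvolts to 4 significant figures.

146.5 µV

Span = 1.2 V.
LSB = 1.2 V / 2^12 = 292.969 µV.
Worst-case error for round-to-nearest is half an LSB: 146.5 µV.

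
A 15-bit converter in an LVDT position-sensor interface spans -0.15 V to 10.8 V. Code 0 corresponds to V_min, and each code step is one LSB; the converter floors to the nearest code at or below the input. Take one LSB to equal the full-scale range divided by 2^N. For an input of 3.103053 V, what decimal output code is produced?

Full-scale range = 10.8 V − (-0.15 V) = 10.95 V. LSB = 10.95 V / 2^15 ≈ 334.2 µV.
code = ⌊(V_in − V_min)/LSB⌋ = ⌊(V_in − V_min) × 2^15 / range⌋
     = ⌊(3.103053 − (-0.15)) × 32768 / 10.95⌋ = ⌊3.253053 × 32768/10.95⌋
     = ⌊9734.798⌋ = 9734.

9734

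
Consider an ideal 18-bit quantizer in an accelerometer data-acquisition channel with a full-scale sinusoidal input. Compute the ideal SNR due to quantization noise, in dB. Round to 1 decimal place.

SNR = 6.02·18 + 1.76 = 110.12 dB.

110.1 dB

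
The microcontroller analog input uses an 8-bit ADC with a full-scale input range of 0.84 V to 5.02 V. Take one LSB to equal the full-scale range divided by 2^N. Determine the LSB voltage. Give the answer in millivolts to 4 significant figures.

Range = 5.02 − (0.84) = 4.18 V.
Number of codes = 2^8 = 256.
LSB = 4.18 V ÷ 2^8 = 4.18/256 V = 16.33 mV.

16.33 mV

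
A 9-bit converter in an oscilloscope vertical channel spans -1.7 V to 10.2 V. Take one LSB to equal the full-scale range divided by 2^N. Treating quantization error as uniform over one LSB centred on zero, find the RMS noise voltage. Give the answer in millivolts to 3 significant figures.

Span: 10.2 V − (-1.7 V) = 11.9 V.
Step size = 11.9/512 V = 23.242 mV.
RMS of a uniform error over width LSB is LSB/√12 = 6.71 mV.

6.71 mV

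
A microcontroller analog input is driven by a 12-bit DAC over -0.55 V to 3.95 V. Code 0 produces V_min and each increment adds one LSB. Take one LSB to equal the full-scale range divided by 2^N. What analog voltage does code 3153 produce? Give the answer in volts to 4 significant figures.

Range = 3.95 − (-0.55) = 4.5 V. LSB = 4.5 V / 2^12.
V_out = V_min + code × LSB = -0.55 V + 3153 × 4.5 V / 4096
      = -0.55 V + 3.46399 V = 2.91399 V.

2.914 V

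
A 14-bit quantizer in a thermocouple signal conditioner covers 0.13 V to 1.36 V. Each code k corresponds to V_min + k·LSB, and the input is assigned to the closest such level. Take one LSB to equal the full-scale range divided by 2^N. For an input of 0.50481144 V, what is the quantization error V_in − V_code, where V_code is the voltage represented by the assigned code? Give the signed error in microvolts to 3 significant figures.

−29.3 µV

The full-scale span is 1.36 − (0.13) = 1.23 V. LSB = 1.23 V / 2^14 ≈ 75.07 µV.
(0.50481144 − (0.13)) / LSB = 0.37481144 × 16384/1.23 = 4992.6103. Nearest integer: k = 4993.
Reconstructed level: 0.13 + 4993 × 1.23/16384 V = 0.50484069824 V.
V_in − V_code = 0.50481144 − (0.50484069824) = −29.3 µV.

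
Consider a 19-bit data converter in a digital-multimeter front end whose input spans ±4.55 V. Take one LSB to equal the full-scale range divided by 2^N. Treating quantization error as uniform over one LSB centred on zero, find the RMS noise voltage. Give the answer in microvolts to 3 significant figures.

5.01 µV

Range = 4.55 − (-4.55) = 9.1 V.
Step size = 9.1/524288 V = 17.357 µV.
σ_q = LSB/√12 = 17.357 µV/3.4641 = 5.01 µV.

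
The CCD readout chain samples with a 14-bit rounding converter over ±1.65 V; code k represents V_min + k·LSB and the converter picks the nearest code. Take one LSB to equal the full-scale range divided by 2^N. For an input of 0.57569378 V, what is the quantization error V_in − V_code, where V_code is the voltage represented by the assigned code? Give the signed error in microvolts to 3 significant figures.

+46.8 µV

Full-scale range = 1.65 V − (-1.65 V) = 3.3 V. LSB = 3.3 V / 2^14 ≈ 201.4 µV.
Position in LSBs: (0.57569378 − (-1.65)) × 16384/3.3 = 11050.2324; rounding gives k = 11050.
V_code = -1.65 + (11050/16384) × 3.3 = 0.57564697266 V.
Error = V_in − V_code = 0.57569378 − (0.57564697266) = +46.8 µV.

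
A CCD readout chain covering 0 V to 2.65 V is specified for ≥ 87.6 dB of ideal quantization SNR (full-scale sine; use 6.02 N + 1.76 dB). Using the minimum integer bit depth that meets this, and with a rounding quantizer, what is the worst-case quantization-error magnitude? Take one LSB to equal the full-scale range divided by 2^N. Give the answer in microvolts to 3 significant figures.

40.4 µV

Span = 2.65 V.
6.02 N + 1.76 ≥ 87.6 gives N ≥ 14.259, so the minimum integer is 15.
LSB = 2.65 V ÷ 2^15 = 2.65/32768 V = 80.872 µV.
Max error for round-to-nearest is LSB/2 = 40.4 µV.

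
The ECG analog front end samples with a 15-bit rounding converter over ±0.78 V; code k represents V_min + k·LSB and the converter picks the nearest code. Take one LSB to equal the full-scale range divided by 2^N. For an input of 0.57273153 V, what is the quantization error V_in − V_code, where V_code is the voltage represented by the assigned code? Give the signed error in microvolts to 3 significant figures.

+14.2 µV

Range = 0.78 − (-0.78) = 1.56 V. LSB = 1.56 V / 2^15 ≈ 47.61 µV.
(0.57273153 − (-0.78)) / LSB = 1.35273153 × 32768/1.56 = 28414.2992. Nearest integer: k = 28414.
V_code = -0.78 + (28414/32768) × 1.56 = 0.57271728516 V.
e = 0.57273153 − (0.57271728516) = +14.2 µV.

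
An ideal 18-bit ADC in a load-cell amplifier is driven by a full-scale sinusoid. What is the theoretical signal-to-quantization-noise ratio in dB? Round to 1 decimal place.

SNR = 6.02·18 + 1.76 = 110.12 dB.

110.1 dB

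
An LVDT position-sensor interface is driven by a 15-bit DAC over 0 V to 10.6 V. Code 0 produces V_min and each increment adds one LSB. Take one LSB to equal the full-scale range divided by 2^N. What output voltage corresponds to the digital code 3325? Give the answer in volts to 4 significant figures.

Span = 10.6 V. LSB = 10.6 V / 2^15.
Output = V_min + (3325/32768) × range = 0 + 0.101471 × 10.6 V
      = 0 + 1.07559 = 1.07559 V.

1.076 V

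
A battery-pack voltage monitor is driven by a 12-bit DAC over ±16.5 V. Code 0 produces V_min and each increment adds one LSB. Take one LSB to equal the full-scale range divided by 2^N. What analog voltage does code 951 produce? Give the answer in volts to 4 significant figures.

-8.838 V

Range = 16.5 − (-16.5) = 33 V. LSB = 33 V / 2^12.
Output = V_min + (951/4096) × range = -16.5 + 0.232178 × 33 V
      = -16.5 V + 7.66187 V = -8.83813 V.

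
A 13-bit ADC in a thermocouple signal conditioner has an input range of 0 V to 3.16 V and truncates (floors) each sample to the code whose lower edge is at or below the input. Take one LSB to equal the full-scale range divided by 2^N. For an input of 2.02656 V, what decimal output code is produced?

Full-scale range = 3.16 V. LSB = 3.16 V / 2^13 ≈ 385.7 µV.
code = ⌊(V_in − V_min)/LSB⌋ = ⌊(V_in − V_min) × 2^13 / range⌋
     = ⌊(2.02656 − (0)) × 8192 / 3.16⌋ = ⌊2.02656 × 8192/3.16⌋
     = ⌊5253.664⌋ = 5253.

5253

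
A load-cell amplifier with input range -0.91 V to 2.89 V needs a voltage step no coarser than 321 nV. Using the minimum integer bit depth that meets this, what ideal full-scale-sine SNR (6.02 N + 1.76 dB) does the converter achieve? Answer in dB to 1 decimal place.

Range = 2.89 − (-0.91) = 3.8 V.
Levels needed ≥ 3.8/321 nV = 1.184e7. 2^24 = 16777216 suffices, so N_min = 24.
6.02(24) + 1.76 = 146.24 dB.

146.2 dB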